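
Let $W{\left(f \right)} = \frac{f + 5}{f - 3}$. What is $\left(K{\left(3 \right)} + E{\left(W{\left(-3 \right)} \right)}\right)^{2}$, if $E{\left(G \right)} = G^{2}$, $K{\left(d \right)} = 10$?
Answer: $\frac{8281}{81} \approx 102.23$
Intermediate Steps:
$W{\left(f \right)} = \frac{5 + f}{-3 + f}$
$\left(K{\left(3 \right)} + E{\left(W{\left(-3 \right)} \right)}\right)^{2} = \left(10 + \left(\frac{5 - 3}{-3 - 3}\right)^{2}\right)^{2} = \left(10 + \left(\frac{1}{-6} \cdot 2\right)^{2}\right)^{2} = \left(10 + \left(\left(- \frac{1}{6}\right) 2\right)^{2}\right)^{2} = \left(10 + \left(- \frac{1}{3}\right)^{2}\right)^{2} = \left(10 + \frac{1}{9}\right)^{2} = \left(\frac{91}{9}\right)^{2} = \frac{8281}{81}$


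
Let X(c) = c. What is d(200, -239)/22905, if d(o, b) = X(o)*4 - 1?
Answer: 799/22905 ≈ 0.034883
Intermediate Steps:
d(o, b) = -1 + 4*o (d(o, b) = o*4 - 1 = 4*o - 1 = -1 + 4*o)
d(200, -239)/22905 = (-1 + 4*200)/22905 = (-1 + 800)*(1/22905) = 799*(1/22905) = 799/22905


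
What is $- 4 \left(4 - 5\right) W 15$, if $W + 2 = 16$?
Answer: $840$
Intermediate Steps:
$W = 14$ ($W = -2 + 16 = 14$)
$- 4 \left(4 - 5\right) W 15 = - 4 \left(4 - 5\right) 14 \cdot 15 = \left(-4\right) \left(-1\right) 14 \cdot 15 = 4 \cdot 14 \cdot 15 = 56 \cdot 15 = 840$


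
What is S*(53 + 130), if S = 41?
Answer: 7503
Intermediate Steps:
S*(53 + 130) = 41*(53 + 130) = 41*183 = 7503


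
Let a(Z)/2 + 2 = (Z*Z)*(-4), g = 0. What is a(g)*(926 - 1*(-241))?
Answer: -4668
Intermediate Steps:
a(Z) = -4 - 8*Z² (a(Z) = -4 + 2*((Z*Z)*(-4)) = -4 + 2*(Z²*(-4)) = -4 + 2*(-4*Z²) = -4 - 8*Z²)
a(g)*(926 - 1*(-241)) = (-4 - 8*0²)*(926 - 1*(-241)) = (-4 - 8*0)*(926 + 241) = (-4 + 0)*1167 = -4*1167 = -4668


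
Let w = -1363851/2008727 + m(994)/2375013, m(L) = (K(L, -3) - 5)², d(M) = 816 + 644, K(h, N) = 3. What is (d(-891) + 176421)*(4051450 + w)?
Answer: 3438166316771162178938395/4770752738451 ≈ 7.2068e+11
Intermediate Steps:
d(M) = 1460
m(L) = 4 (m(L) = (3 - 5)² = (-2)² = 4)
w = -3239155820155/4770752738451 (w = -1363851/2008727 + 4/2375013 = -3239155820155/4770752738451 ≈ -0.67896)
(d(-891) + 176421)*(4051450 + w) = (1460 + 176421)*(4051450 - 3239155820155/4770752738451) = 177881*(19328462943041483795/4770752738451) = 3438166316771162178938395/4770752738451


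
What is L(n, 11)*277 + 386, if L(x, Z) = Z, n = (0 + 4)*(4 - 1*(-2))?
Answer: 3433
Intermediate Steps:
n = 24 (n = 4*(4 + 2) = 4*6 = 24)
L(n, 11)*277 + 386 = 11*277 + 386 = 3047 + 386 = 3433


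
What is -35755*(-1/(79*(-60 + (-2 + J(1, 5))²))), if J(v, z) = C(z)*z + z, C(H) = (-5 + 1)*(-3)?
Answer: 35755/308811 ≈ 0.11578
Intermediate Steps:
C(H) = 12 (C(H) = -4*(-3) = 12)
J(v, z) = 13*z (J(v, z) = 12*z + z = 13*z)
-35755*(-1/(79*(-60 + (-2 + J(1, 5))²))) = -35755*(-1/(79*(-60 + (-2 + 13*5)²))) = -35755*(-1/(79*(-60 + (-2 + 65)²))) = -35755*(-1/(79*(-60 + 63²))) = -35755*(-1/(79*(-60 + 3969))) = -35755/((-79*3909)) = -35755/(-308811) = -35755*(-1/308811) = 35755/308811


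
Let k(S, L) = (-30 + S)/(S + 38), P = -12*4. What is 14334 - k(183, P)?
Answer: 186333/13 ≈ 14333.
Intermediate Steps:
P = -48
k(S, L) = (-30 + S)/(38 + S)
14334 - k(183, P) = 14334 - (-30 + 183)/(38 + 183) = 14334 - 153/221 = 14334 - 1*9/13 = 14334 - 9/13 = 186333/13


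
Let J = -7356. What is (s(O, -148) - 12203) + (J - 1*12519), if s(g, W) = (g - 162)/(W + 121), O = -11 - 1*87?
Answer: -865846/27 ≈ -32068.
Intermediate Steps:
O = -98 (O = -11 - 87 = -98)
s(g, W) = (-162 + g)/(121 + W)
(s(O, -148) - 12203) + (J - 1*12519) = ((-162 - 98)/(121 - 148) - 12203) + (-7356 - 1*12519) = (-260/(-27) - 12203) + (-7356 - 12519) = (-1/27*(-260) - 12203) - 19875 = (260/27 - 12203) - 19875 = -329221/27 - 19875 = -865846/27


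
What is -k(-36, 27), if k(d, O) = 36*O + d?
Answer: -936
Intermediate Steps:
k(d, O) = d + 36*O
-k(-36, 27) = -(-36 + 36*27) = -(-36 + 972) = -1*936 = -936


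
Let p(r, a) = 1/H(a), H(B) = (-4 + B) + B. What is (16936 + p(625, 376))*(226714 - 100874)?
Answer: 36230848940/17 ≈ 2.1312e+9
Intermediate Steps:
H(B) = -4 + 2*B
p(r, a) = 1/(-4 + 2*a)
(16936 + p(625, 376))*(226714 - 100874) = (16936 + 1/(2*(-2 + 376)))*(226714 - 100874) = (16936 + (1/2)/374)*125840 = (16936 + (1/2)*(1/374))*125840 = (16936 + 1/748)*125840 = (12668129/748)*125840 = 36230848940/17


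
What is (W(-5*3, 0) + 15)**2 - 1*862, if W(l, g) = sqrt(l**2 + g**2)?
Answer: 38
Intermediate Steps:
W(l, g) = sqrt(g**2 + l**2)
(W(-5*3, 0) + 15)**2 - 1*862 = (sqrt(0**2 + (-5*3)**2) + 15)**2 - 1*862 = (sqrt(0 + (-15)**2) + 15)**2 - 862 = (sqrt(0 + 225) + 15)**2 - 862 = (sqrt(225) + 15)**2 - 862 = (15 + 15)**2 - 862 = 30**2 - 862 = 900 - 862 = 38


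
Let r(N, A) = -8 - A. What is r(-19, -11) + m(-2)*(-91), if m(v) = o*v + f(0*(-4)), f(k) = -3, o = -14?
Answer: -2272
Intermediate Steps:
m(v) = -3 - 14*v (m(v) = -14*v - 3 = -3 - 14*v)
r(-19, -11) + m(-2)*(-91) = (-8 - 1*(-11)) + (-3 - 14*(-2))*(-91) = (-8 + 11) + (-3 + 28)*(-91) = 3 + 25*(-91) = 3 - 2275 = -2272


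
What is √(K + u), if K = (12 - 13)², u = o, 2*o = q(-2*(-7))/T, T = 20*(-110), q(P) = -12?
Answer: √12133/110 ≈ 1.0014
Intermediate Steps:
T = -2200
o = 3/1100 (o = (-12/(-2200))/2 = (-12*(-1/2200))/2 = (½)*(3/550) = 3/1100 ≈ 0.0027273)
u = 3/1100 ≈ 0.0027273
K = 1 (K = (-1)² = 1)
√(K + u) = √(1 + 3/1100) = √(1103/1100) = √12133/110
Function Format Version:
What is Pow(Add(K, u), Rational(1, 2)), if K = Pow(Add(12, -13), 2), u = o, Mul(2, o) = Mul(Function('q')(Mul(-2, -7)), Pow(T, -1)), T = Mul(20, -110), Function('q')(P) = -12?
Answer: Mul(Rational(1, 110), Pow(12133, Rational(1, 2))) ≈ 1.0014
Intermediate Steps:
T = -2200
o = Rational(3, 1100) (o = Mul(Rational(1, 2), Mul(-12, Pow(-2200, -1))) = Mul(Rational(1, 2), Mul(-12, Rational(-1, 2200))) = Mul(Rational(1, 2), Rational(3, 550)) = Rational(3, 1100) ≈ 0.0027273)
u = Rational(3, 1100) ≈ 0.0027273
K = 1 (K = Pow(-1, 2) = 1)
Pow(Add(K, u), Rational(1, 2)) = Pow(Add(1, Rational(3, 1100)), Rational(1, 2)) = Pow(Rational(1103, 1100), Rational(1, 2)) = Mul(Rational(1, 110), Pow(12133, Rational(1, 2)))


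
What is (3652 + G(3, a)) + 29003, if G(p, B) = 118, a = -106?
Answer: 32773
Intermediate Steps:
(3652 + G(3, a)) + 29003 = (3652 + 118) + 29003 = 3770 + 29003 = 32773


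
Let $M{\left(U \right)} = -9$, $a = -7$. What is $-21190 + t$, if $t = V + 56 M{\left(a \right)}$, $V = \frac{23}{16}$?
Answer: $- \frac{347081}{16} \approx -21693.0$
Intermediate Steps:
$V = \frac{23}{16}$ ($V = 23 \cdot \frac{1}{16} = \frac{23}{16} \approx 1.4375$)
$t = - \frac{8041}{16}$ ($t = \frac{23}{16} + 56 \left(-9\right) = \frac{23}{16} - 504 = - \frac{8041}{16} \approx -502.56$)
$-21190 + t = -21190 - \frac{8041}{16} = - \frac{347081}{16}$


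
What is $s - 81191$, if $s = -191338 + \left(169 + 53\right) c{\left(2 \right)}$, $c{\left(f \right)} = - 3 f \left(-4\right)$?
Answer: $-267201$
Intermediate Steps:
$c{\left(f \right)} = 12 f$
$s = -186010$ ($s = -191338 + \left(169 + 53\right) 12 \cdot 2 = -191338 + 222 \cdot 24 = -191338 + 5328 = -186010$)
$s - 81191 = -186010 - 81191 = -267201$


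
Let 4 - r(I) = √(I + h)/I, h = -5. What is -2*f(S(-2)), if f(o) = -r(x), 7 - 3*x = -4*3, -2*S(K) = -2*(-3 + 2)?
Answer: 8 - 4*√3/19 ≈ 7.6354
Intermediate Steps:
S(K) = -1 (S(K) = -(-1)*(-3 + 2) = -(-1)*(-1) = -½*2 = -1)
x = 19/3 (x = 7/3 - (-4)*3/3 = 7/3 - ⅓*(-12) = 7/3 + 4 = 19/3 ≈ 6.3333)
r(I) = 4 - √(-5 + I)/I (r(I) = 4 - √(I - 5)/I = 4 - √(-5 + I)/I)
f(o) = -4 + 2*√3/19 (f(o) = -(4 - √(-5 + 19/3)/19/3) = -(4 - 1*3/19*√(4/3)) = -(4 - 1*3/19*2*√3/3) = -(4 - 2*√3/19) = -4 + 2*√3/19)
-2*f(S(-2)) = -2*(-4 + 2*√3/19) = 8 - 4*√3/19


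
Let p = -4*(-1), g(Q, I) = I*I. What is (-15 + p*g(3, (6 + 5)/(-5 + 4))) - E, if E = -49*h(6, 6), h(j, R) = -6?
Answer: 175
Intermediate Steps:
g(Q, I) = I²
p = 4
E = 294 (E = -49*(-6) = 294)
(-15 + p*g(3, (6 + 5)/(-5 + 4))) - E = (-15 + 4*((6 + 5)/(-5 + 4))²) - 1*294 = (-15 + 4*(11/(-1))²) - 294 = (-15 + 4*(11*(-1))²) - 294 = (-15 + 4*(-11)²) - 294 = (-15 + 4*121) - 294 = (-15 + 484) - 294 = 469 - 294 = 175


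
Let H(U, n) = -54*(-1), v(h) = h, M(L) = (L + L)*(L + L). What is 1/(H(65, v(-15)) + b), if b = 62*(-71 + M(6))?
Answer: 1/4580 ≈ 0.00021834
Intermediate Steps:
M(L) = 4*L² (M(L) = (2*L)*(2*L) = 4*L²)
b = 4526 (b = 62*(-71 + 4*6²) = 62*(-71 + 4*36) = 62*(-71 + 144) = 62*73 = 4526)
H(U, n) = 54
1/(H(65, v(-15)) + b) = 1/(54 + 4526) = 1/4580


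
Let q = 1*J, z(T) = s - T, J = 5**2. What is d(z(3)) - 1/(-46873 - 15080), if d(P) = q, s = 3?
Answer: 1548826/61953 ≈ 25.000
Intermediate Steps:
J = 25
z(T) = 3 - T
q = 25 (q = 1*25 = 25)
d(P) = 25
d(z(3)) - 1/(-46873 - 15080) = 25 - 1/(-46873 - 15080) = 25 - 1/(-61953) = 25 - 1*(-1/61953) = 25 + 1/61953 = 1548826/61953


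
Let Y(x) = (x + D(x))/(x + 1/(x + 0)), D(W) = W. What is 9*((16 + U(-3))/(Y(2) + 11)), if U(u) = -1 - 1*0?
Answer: 75/7 ≈ 10.714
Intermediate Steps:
U(u) = -1 (U(u) = -1 + 0 = -1)
Y(x) = 2*x/(x + 1/x) (Y(x) = (x + x)/(x + 1/(x + 0)) = (2*x)/(x + 1/x) = 2*x/(x + 1/x))
9*((16 + U(-3))/(Y(2) + 11)) = 9*((16 - 1)/(2*2**2/(1 + 2**2) + 11)) = 9*(15/(2*4/(1 + 4) + 11)) = 9*(15/(2*4/5 + 11)) = 9*(15/(2*4*(1/5) + 11)) = 9*(15/(8/5 + 11)) = 9*(15/(63/5)) = 9*(15*(5/63)) = 9*(25/21) = 75/7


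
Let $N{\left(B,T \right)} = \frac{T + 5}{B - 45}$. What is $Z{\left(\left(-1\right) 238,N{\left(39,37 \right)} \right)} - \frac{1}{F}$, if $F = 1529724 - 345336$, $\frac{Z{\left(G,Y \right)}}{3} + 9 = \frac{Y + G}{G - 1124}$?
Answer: $- \frac{7114026749}{268856076} \approx -26.46$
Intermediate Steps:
$N{\left(B,T \right)} = \frac{5 + T}{-45 + B}$
$Z{\left(G,Y \right)} = -27 + \frac{3 \left(G + Y\right)}{-1124 + G}$ ($Z{\left(G,Y \right)} = -27 + 3 \frac{Y + G}{G - 1124} = -27 + 3 \frac{G + Y}{-1124 + G} = -27 + \frac{3 \left(G + Y\right)}{-1124 + G}$)
$F = 1184388$ ($F = 1529724 - 345336 = 1184388$)
$Z{\left(\left(-1\right) 238,N{\left(39,37 \right)} \right)} - \frac{1}{F} = \frac{3 \left(10116 + \frac{5 + 37}{-45 + 39} - 8 \left(\left(-1\right) 238\right)\right)}{-1124 - 238} - \frac{1}{1184388} = \frac{3 \left(10116 + \frac{1}{-6} \cdot 42 - -1904\right)}{-1124 - 238} - \frac{1}{1184388} = \frac{3 \left(10116 - 7 + 1904\right)}{-1362} - \frac{1}{1184388} = 3 \left(- \frac{1}{1362}\right) \left(10116 - 7 + 1904\right) - \frac{1}{1184388} = 3 \left(- \frac{1}{1362}\right) 12013 - \frac{1}{1184388} = - \frac{12013}{454} - \frac{1}{1184388} = - \frac{7114026749}{268856076}$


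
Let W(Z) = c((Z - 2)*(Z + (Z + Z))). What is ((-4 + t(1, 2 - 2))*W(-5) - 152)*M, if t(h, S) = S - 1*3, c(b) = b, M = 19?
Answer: -16853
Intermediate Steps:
W(Z) = 3*Z*(-2 + Z) (W(Z) = (Z - 2)*(Z + (Z + Z)) = (-2 + Z)*(Z + 2*Z) = (-2 + Z)*(3*Z) = 3*Z*(-2 + Z))
t(h, S) = -3 + S (t(h, S) = S - 3 = -3 + S)
((-4 + t(1, 2 - 2))*W(-5) - 152)*M = ((-4 + (-3 + (2 - 2)))*(3*(-5)*(-2 - 5)) - 152)*19 = ((-4 + (-3 + 0))*(3*(-5)*(-7)) - 152)*19 = ((-4 - 3)*105 - 152)*19 = (-7*105 - 152)*19 = (-735 - 152)*19 = -887*19 = -16853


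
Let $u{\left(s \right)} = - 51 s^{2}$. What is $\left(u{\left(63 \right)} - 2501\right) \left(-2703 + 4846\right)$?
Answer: $-439143560$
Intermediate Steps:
$\left(u{\left(63 \right)} - 2501\right) \left(-2703 + 4846\right) = \left(- 51 \cdot 63^{2} - 2501\right) \left(-2703 + 4846\right) = \left(\left(-51\right) 3969 - 2501\right) 2143 = \left(-202419 - 2501\right) 2143 = \left(-204920\right) 2143 = -439143560$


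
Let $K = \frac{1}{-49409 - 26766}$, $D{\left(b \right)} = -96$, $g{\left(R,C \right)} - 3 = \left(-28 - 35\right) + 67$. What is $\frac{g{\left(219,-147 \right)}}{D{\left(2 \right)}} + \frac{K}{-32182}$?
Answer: $- \frac{8580123427}{117670264800} \approx -0.072917$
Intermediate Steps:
$g{\left(R,C \right)} = 7$ ($g{\left(R,C \right)} = 3 + \left(\left(-28 - 35\right) + 67\right) = 3 + \left(-63 + 67\right) = 3 + 4 = 7$)
$K = - \frac{1}{76175}$ ($K = \frac{1}{-76175} = - \frac{1}{76175} \approx -1.3128 \cdot 10^{-5}$)
$\frac{g{\left(219,-147 \right)}}{D{\left(2 \right)}} + \frac{K}{-32182} = \frac{7}{-96} - \frac{1}{76175 \left(-32182\right)} = 7 \left(- \frac{1}{96}\right) - - \frac{1}{2451463850} = - \frac{7}{96} + \frac{1}{2451463850} = - \frac{8580123427}{117670264800}$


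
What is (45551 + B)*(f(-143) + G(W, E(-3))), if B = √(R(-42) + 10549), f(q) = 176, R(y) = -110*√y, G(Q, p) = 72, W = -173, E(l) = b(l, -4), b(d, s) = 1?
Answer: 11296648 + 248*√(10549 - 110*I*√42) ≈ 1.1322e+7 - 860.17*I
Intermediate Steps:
E(l) = 1
B = √(10549 - 110*I*√42) (B = √(-110*I*√42 + 10549) = √(10549 - 110*I*√42) ≈ 102.77 - 3.4684*I)
(45551 + B)*(f(-143) + G(W, E(-3))) = (45551 + √(10549 - 110*I*√42))*(176 + 72) = (45551 + √(10549 - 110*I*√42))*248 = 11296648 + 248*√(10549 - 110*I*√42)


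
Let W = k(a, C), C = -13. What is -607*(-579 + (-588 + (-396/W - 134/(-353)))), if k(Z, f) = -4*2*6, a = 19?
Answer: 992820733/1412 ≈ 7.0313e+5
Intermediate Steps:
k(Z, f) = -48 (k(Z, f) = -8*6 = -48)
W = -48
-607*(-579 + (-588 + (-396/W - 134/(-353)))) = -607*(-579 + (-588 + (-396/(-48) - 134/(-353)))) = -607*(-579 + (-588 + (-396*(-1/48) - 134*(-1/353)))) = -607*(-579 + (-588 + (33/4 + 134/353))) = -607*(-579 + (-588 + 12185/1412)) = -607*(-579 - 818071/1412) = -607*(-1635619/1412) = 992820733/1412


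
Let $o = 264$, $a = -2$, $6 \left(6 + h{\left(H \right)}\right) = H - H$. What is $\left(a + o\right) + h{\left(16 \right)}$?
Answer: $256$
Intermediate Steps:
$h{\left(H \right)} = -6$ ($h{\left(H \right)} = -6 + \frac{H - H}{6} = -6 + \frac{1}{6} \cdot 0 = -6 + 0 = -6$)
$\left(a + o\right) + h{\left(16 \right)} = \left(-2 + 264\right) - 6 = 262 - 6 = 256$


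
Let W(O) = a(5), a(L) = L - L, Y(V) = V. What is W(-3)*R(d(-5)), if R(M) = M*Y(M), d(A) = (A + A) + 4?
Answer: 0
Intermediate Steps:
d(A) = 4 + 2*A (d(A) = 2*A + 4 = 4 + 2*A)
R(M) = M² (R(M) = M*M = M²)
a(L) = 0
W(O) = 0
W(-3)*R(d(-5)) = 0*(4 + 2*(-5))² = 0*(4 - 10)² = 0*(-6)² = 0*36 = 0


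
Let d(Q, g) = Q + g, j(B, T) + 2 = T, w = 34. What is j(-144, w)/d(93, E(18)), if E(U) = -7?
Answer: 16/43 ≈ 0.37209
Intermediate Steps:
j(B, T) = -2 + T
j(-144, w)/d(93, E(18)) = (-2 + 34)/(93 - 7) = 32/86 = 32*(1/86) = 16/43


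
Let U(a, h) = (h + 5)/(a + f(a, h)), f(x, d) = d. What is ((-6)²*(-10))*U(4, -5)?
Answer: 0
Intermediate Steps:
U(a, h) = (5 + h)/(a + h) (U(a, h) = (h + 5)/(a + h) = (5 + h)/(a + h))
((-6)²*(-10))*U(4, -5) = ((-6)²*(-10))*((5 - 5)/(4 - 5)) = (36*(-10))*(0/(-1)) = -(-360)*0 = -360*0 = 0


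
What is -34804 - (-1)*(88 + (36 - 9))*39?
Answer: -30319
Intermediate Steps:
-34804 - (-1)*(88 + (36 - 9))*39 = -34804 - (-1)*(88 + 27)*39 = -34804 - (-1)*115*39 = -34804 - (-1)*4485 = -34804 - 1*(-4485) = -34804 + 4485 = -30319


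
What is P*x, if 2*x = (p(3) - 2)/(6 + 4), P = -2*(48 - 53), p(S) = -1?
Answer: -3/2 ≈ -1.5000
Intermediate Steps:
P = 10 (P = -2*(-5) = 10)
x = -3/20 (x = ((-1 - 2)/(6 + 4))/2 = (-3/10)/2 = (-3*⅒)/2 = (½)*(-3/10) = -3/20 ≈ -0.15000)
P*x = 10*(-3/20) = -3/2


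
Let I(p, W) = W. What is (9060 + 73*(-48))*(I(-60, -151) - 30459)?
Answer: -170069160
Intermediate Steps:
(9060 + 73*(-48))*(I(-60, -151) - 30459) = (9060 + 73*(-48))*(-151 - 30459) = (9060 - 3504)*(-30610) = 5556*(-30610) = -170069160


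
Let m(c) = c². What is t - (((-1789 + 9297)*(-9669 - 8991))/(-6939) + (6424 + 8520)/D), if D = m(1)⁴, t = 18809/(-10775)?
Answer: -875676380017/24922575 ≈ -35136.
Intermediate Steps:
t = -18809/10775 (t = 18809*(-1/10775) = -18809/10775 ≈ -1.7456)
D = 1 (D = (1²)⁴ = 1⁴ = 1)
t - (((-1789 + 9297)*(-9669 - 8991))/(-6939) + (6424 + 8520)/D) = -18809/10775 - (((-1789 + 9297)*(-9669 - 8991))/(-6939) + (6424 + 8520)/1) = -18809/10775 - ((7508*(-18660))*(-1/6939) + 14944*1) = -18809/10775 - (-140099280*(-1/6939) + 14944) = -18809/10775 - (46699760/2313 + 14944) = -18809/10775 - 1*81265232/2313 = -18809/10775 - 81265232/2313 = -875676380017/24922575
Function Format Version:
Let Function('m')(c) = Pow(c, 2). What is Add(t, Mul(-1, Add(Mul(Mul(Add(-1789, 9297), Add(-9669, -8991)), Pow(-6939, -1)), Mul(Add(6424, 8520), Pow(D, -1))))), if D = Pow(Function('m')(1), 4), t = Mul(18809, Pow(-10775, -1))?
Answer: Rational(-875676380017, 24922575) ≈ -35136.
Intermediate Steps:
t = Rational(-18809, 10775) (t = Mul(18809, Rational(-1, 10775)) = Rational(-18809, 10775) ≈ -1.7456)
D = 1 (D = Pow(Pow(1, 2), 4) = Pow(1, 4) = 1)
Add(t, Mul(-1, Add(Mul(Mul(Add(-1789, 9297), Add(-9669, -8991)), Pow(-6939, -1)), Mul(Add(6424, 8520), Pow(D, -1))))) = Add(Rational(-18809, 10775), Mul(-1, Add(Mul(Mul(Add(-1789, 9297), Add(-9669, -8991)), Pow(-6939, -1)), Mul(Add(6424, 8520), Pow(1, -1))))) = Add(Rational(-18809, 10775), Mul(-1, Add(Mul(Mul(7508, -18660), Rational(-1, 6939)), Mul(14944, 1)))) = Add(Rational(-18809, 10775), Mul(-1, Add(Mul(-140099280, Rational(-1, 6939)), 14944))) = Add(Rational(-18809, 10775), Mul(-1, Add(Rational(46699760, 2313), 14944))) = Add(Rational(-18809, 10775), Mul(-1, Rational(81265232, 2313))) = Add(Rational(-18809, 10775), Rational(-81265232, 2313)) = Rational(-875676380017, 24922575)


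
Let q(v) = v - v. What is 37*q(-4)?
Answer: 0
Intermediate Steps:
q(v) = 0
37*q(-4) = 37*0 = 0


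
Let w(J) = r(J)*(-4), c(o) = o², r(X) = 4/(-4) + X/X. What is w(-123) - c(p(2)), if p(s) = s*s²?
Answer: -64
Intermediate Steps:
p(s) = s³
r(X) = 0 (r(X) = 4*(-¼) + 1 = -1 + 1 = 0)
w(J) = 0 (w(J) = 0*(-4) = 0)
w(-123) - c(p(2)) = 0 - (2³)² = 0 - 1*8² = 0 - 1*64 = 0 - 64 = -64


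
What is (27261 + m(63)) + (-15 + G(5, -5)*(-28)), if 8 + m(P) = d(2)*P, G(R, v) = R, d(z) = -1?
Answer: 27035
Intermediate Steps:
m(P) = -8 - P
(27261 + m(63)) + (-15 + G(5, -5)*(-28)) = (27261 + (-8 - 1*63)) + (-15 + 5*(-28)) = (27261 + (-8 - 63)) + (-15 - 140) = (27261 - 71) - 155 = 27190 - 155 = 27035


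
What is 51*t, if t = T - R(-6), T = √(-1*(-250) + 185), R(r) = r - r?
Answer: 51*√435 ≈ 1063.7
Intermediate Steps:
R(r) = 0
T = √435 (T = √(250 + 185) = √435 ≈ 20.857)
t = √435 (t = √435 - 1*0 = √435 + 0 = √435 ≈ 20.857)
51*t = 51*√435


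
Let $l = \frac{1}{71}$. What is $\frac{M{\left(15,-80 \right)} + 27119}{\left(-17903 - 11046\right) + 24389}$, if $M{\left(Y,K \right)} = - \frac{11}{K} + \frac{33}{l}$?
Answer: $- \frac{785657}{121600} \approx -6.461$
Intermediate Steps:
$l = \frac{1}{71} \approx 0.014085$
$M{\left(Y,K \right)} = 2343 - \frac{11}{K}$ ($M{\left(Y,K \right)} = - \frac{11}{K} + 33 \frac{1}{\frac{1}{71}} = - \frac{11}{K} + 33 \cdot 71 = - \frac{11}{K} + 2343 = 2343 - \frac{11}{K}$)
$\frac{M{\left(15,-80 \right)} + 27119}{\left(-17903 - 11046\right) + 24389} = \frac{\left(2343 - \frac{11}{-80}\right) + 27119}{\left(-17903 - 11046\right) + 24389} = \frac{\left(2343 - - \frac{11}{80}\right) + 27119}{-28949 + 24389} = \frac{\left(2343 + \frac{11}{80}\right) + 27119}{-4560} = \left(\frac{187451}{80} + 27119\right) \left(- \frac{1}{4560}\right) = \frac{2356971}{80} \left(- \frac{1}{4560}\right) = - \frac{785657}{121600}$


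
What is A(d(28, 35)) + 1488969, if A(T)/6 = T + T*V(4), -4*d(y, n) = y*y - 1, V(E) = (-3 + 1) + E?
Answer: 2970891/2 ≈ 1.4854e+6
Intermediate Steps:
V(E) = -2 + E
d(y, n) = 1/4 - y**2/4 (d(y, n) = -(y*y - 1)/4 = -(y**2 - 1)/4 = -(-1 + y**2)/4 = 1/4 - y**2/4)
A(T) = 18*T (A(T) = 6*(T + T*(-2 + 4)) = 6*(T + T*2) = 6*(T + 2*T) = 6*(3*T) = 18*T)
A(d(28, 35)) + 1488969 = 18*(1/4 - 1/4*28**2) + 1488969 = 18*(1/4 - 1/4*784) + 1488969 = 18*(1/4 - 196) + 1488969 = 18*(-783/4) + 1488969 = -7047/2 + 1488969 = 2970891/2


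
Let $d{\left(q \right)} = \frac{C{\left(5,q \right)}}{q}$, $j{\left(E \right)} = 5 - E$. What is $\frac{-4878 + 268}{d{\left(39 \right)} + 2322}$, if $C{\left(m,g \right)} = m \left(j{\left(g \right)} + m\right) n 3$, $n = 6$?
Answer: $- \frac{29965}{14658} \approx -2.0443$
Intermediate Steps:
$C{\left(m,g \right)} = 3 m \left(30 - 6 g + 6 m\right)$ ($C{\left(m,g \right)} = m \left(\left(5 - g\right) + m\right) 6 \cdot 3 = m \left(5 + m - g\right) 6 \cdot 3 = m \left(30 - 6 g + 6 m\right) 3 = 3 m \left(30 - 6 g + 6 m\right)$)
$d{\left(q \right)} = \frac{900 - 90 q}{q}$ ($d{\left(q \right)} = \frac{18 \cdot 5 \left(5 + 5 - q\right)}{q} = \frac{18 \cdot 5 \left(10 - q\right)}{q} = \frac{900 - 90 q}{q}$)
$\frac{-4878 + 268}{d{\left(39 \right)} + 2322} = \frac{-4878 + 268}{\left(-90 + \frac{900}{39}\right) + 2322} = - \frac{4610}{\left(-90 + 900 \cdot \frac{1}{39}\right) + 2322} = - \frac{4610}{\left(-90 + \frac{300}{13}\right) + 2322} = - \frac{4610}{- \frac{870}{13} + 2322} = - \frac{4610}{\frac{29316}{13}} = \left(-4610\right) \frac{13}{29316} = - \frac{29965}{14658}$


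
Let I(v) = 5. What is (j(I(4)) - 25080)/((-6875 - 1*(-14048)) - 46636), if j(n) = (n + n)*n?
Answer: 25030/39463 ≈ 0.63426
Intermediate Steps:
j(n) = 2*n**2 (j(n) = (2*n)*n = 2*n**2)
(j(I(4)) - 25080)/((-6875 - 1*(-14048)) - 46636) = (2*5**2 - 25080)/((-6875 - 1*(-14048)) - 46636) = (2*25 - 25080)/((-6875 + 14048) - 46636) = (50 - 25080)/(7173 - 46636) = -25030/(-39463) = -25030*(-1/39463) = 25030/39463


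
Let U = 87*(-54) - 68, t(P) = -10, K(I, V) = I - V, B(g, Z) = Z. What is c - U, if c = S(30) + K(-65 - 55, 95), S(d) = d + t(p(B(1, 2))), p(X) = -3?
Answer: 4571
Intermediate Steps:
S(d) = -10 + d (S(d) = d - 10 = -10 + d)
c = -195 (c = (-10 + 30) + ((-65 - 55) - 1*95) = 20 + (-120 - 95) = 20 - 215 = -195)
U = -4766 (U = -4698 - 68 = -4766)
c - U = -195 - 1*(-4766) = -195 + 4766 = 4571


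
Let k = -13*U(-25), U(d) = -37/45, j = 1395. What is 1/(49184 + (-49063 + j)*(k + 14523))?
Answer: -45/31173421408 ≈ -1.4435e-9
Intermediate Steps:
U(d) = -37/45 (U(d) = -37*1/45 = -37/45)
k = 481/45 (k = -13*(-37/45) = 481/45 ≈ 10.689)
1/(49184 + (-49063 + j)*(k + 14523)) = 1/(49184 + (-49063 + 1395)*(481/45 + 14523)) = 1/(49184 - 47668*654016/45) = 1/(49184 - 31175634688/45) = 1/(-31173421408/45) = -45/31173421408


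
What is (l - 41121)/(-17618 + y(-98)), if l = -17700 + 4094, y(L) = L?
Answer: 54727/17716 ≈ 3.0891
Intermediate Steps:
l = -13606
(l - 41121)/(-17618 + y(-98)) = (-13606 - 41121)/(-17618 - 98) = -54727/(-17716) = -54727*(-1/17716) = 54727/17716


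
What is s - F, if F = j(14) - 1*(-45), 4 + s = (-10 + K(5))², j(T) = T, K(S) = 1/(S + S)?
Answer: 3501/100 ≈ 35.010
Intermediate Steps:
K(S) = 1/(2*S)
s = 9401/100 (s = -4 + (-10 + (½)/5)² = -4 + (-10 + (½)*(⅕))² = -4 + (-10 + ⅒)² = -4 + (-99/10)² = -4 + 9801/100 = 9401/100 ≈ 94.010)
F = 59 (F = 14 - 1*(-45) = 14 + 45 = 59)
s - F = 9401/100 - 1*59 = 9401/100 - 59 = 3501/100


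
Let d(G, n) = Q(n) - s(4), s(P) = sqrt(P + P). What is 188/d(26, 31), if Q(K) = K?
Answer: 5828/953 + 376*sqrt(2)/953 ≈ 6.6734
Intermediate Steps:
s(P) = sqrt(2)*sqrt(P) (s(P) = sqrt(2*P) = sqrt(2)*sqrt(P))
d(G, n) = n - 2*sqrt(2) (d(G, n) = n - sqrt(2)*sqrt(4) = n - sqrt(2)*2 = n - 2*sqrt(2))
188/d(26, 31) = 188/(31 - 2*sqrt(2))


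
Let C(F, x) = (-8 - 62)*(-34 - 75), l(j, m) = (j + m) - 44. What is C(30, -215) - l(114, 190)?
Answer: 7370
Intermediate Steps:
l(j, m) = -44 + j + m
C(F, x) = 7630 (C(F, x) = -70*(-109) = 7630)
C(30, -215) - l(114, 190) = 7630 - (-44 + 114 + 190) = 7630 - 1*260 = 7630 - 260 = 7370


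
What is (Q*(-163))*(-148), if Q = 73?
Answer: 1761052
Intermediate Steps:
(Q*(-163))*(-148) = (73*(-163))*(-148) = -11899*(-148) = 1761052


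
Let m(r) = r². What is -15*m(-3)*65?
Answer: -8775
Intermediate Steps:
-15*m(-3)*65 = -15*(-3)²*65 = -15*9*65 = -135*65 = -8775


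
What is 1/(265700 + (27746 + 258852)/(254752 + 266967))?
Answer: 521719/138621024898 ≈ 3.7636e-6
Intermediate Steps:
1/(265700 + (27746 + 258852)/(254752 + 266967)) = 1/(265700 + 286598/521719) = 1/(138621024898/521719) = 521719/138621024898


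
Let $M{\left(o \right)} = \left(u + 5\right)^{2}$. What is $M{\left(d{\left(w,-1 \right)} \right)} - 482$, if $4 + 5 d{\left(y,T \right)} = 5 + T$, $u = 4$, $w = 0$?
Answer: $-401$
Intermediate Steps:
$d{\left(y,T \right)} = \frac{1}{5} + \frac{T}{5}$ ($d{\left(y,T \right)} = - \frac{4}{5} + \frac{5 + T}{5} = - \frac{4}{5} + \left(1 + \frac{T}{5}\right) = \frac{1}{5} + \frac{T}{5}$)
$M{\left(o \right)} = 81$ ($M{\left(o \right)} = \left(4 + 5\right)^{2} = 9^{2} = 81$)
$M{\left(d{\left(w,-1 \right)} \right)} - 482 = 81 - 482 = -401$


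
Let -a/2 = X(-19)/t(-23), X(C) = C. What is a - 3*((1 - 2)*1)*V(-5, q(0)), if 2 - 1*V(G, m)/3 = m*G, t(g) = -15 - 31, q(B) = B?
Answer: 395/23 ≈ 17.174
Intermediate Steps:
t(g) = -46
V(G, m) = 6 - 3*G*m (V(G, m) = 6 - 3*m*G = 6 - 3*G*m)
a = -19/23 (a = -(-38)/(-46) = -(-38)*(-1)/46 = -2*19/46 = -19/23 ≈ -0.82609)
a - 3*((1 - 2)*1)*V(-5, q(0)) = -19/23 - 3*((1 - 2)*1)*(6 - 3*(-5)*0) = -19/23 - 3*(-1*1)*(6 + 0) = -19/23 - 3*(-1)*6 = -19/23 - (-3)*6 = -19/23 - 1*(-18) = -19/23 + 18 = 395/23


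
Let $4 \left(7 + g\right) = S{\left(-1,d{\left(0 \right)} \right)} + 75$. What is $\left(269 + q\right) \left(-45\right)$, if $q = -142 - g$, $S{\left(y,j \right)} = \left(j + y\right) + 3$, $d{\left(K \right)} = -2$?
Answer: $- \frac{20745}{4} \approx -5186.3$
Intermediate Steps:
$S{\left(y,j \right)} = 3 + j + y$
$g = \frac{47}{4}$ ($g = -7 + \frac{\left(3 - 2 - 1\right) + 75}{4} = -7 + \frac{0 + 75}{4} = -7 + \frac{1}{4} \cdot 75 = -7 + \frac{75}{4} = \frac{47}{4} \approx 11.75$)
$q = - \frac{615}{4}$ ($q = -142 - \frac{47}{4} = - \frac{615}{4} \approx -153.75$)
$\left(269 + q\right) \left(-45\right) = \left(269 - \frac{615}{4}\right) \left(-45\right) = \frac{461}{4} \left(-45\right) = - \frac{20745}{4}$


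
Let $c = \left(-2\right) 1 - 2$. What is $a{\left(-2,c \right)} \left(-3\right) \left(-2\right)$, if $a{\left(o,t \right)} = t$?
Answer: $-24$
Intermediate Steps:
$c = -4$ ($c = -2 - 2 = -4$)
$a{\left(-2,c \right)} \left(-3\right) \left(-2\right) = \left(-4\right) \left(-3\right) \left(-2\right) = 12 \left(-2\right) = -24$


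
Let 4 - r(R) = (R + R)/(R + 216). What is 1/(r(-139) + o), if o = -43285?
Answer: -77/3332359 ≈ -2.3107e-5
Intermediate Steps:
r(R) = 4 - 2*R/(216 + R) (r(R) = 4 - (R + R)/(R + 216) = 4 - 2*R/(216 + R))
1/(r(-139) + o) = 1/(2*(432 - 139)/(216 - 139) - 43285) = 1/(2*293/77 - 43285) = 1/(2*(1/77)*293 - 43285) = 1/(586/77 - 43285) = 1/(-3332359/77) = -77/3332359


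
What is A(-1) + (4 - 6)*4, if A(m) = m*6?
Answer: -14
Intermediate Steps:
A(m) = 6*m
A(-1) + (4 - 6)*4 = 6*(-1) + (4 - 6)*4 = -6 - 2*4 = -6 - 8 = -14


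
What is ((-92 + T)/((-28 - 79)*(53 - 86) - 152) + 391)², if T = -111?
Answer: 1745004012196/11417641 ≈ 1.5283e+5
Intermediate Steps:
((-92 + T)/((-28 - 79)*(53 - 86) - 152) + 391)² = ((-92 - 111)/((-28 - 79)*(53 - 86) - 152) + 391)² = (-203/(-107*(-33) - 152) + 391)² = (-203/(3531 - 152) + 391)² = (-203/3379 + 391)² = (1320986/3379)² = 1745004012196/11417641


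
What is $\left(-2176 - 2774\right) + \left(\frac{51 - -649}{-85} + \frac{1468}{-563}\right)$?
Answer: $- \frac{47480226}{9571} \approx -4960.8$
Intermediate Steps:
$\left(-2176 - 2774\right) + \left(\frac{51 - -649}{-85} + \frac{1468}{-563}\right) = -4950 + \left(\left(51 + 649\right) \left(- \frac{1}{85}\right) + 1468 \left(- \frac{1}{563}\right)\right) = -4950 + \left(700 \left(- \frac{1}{85}\right) - \frac{1468}{563}\right) = -4950 - \frac{103776}{9571} = - \frac{47480226}{9571}$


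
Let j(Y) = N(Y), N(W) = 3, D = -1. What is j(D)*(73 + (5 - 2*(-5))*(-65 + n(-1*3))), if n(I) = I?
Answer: -2841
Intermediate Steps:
j(Y) = 3
j(D)*(73 + (5 - 2*(-5))*(-65 + n(-1*3))) = 3*(73 + (5 - 2*(-5))*(-65 - 1*3)) = 3*(73 + (5 + 10)*(-65 - 3)) = 3*(73 + 15*(-68)) = 3*(73 - 1020) = 3*(-947) = -2841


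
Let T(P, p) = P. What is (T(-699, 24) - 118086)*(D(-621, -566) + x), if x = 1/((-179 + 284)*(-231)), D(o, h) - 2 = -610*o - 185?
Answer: -72724911643396/1617 ≈ -4.4975e+10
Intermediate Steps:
D(o, h) = -183 - 610*o (D(o, h) = 2 + (-610*o - 185) = 2 + (-185 - 610*o) = -183 - 610*o)
x = -1/24255 (x = 1/(105*(-231)) = 1/(-24255) = -1/24255 ≈ -4.1229e-5)
(T(-699, 24) - 118086)*(D(-621, -566) + x) = (-699 - 118086)*((-183 - 610*(-621)) - 1/24255) = -118785*((-183 + 378810) - 1/24255) = -118785*(378627 - 1/24255) = -118785*9183597884/24255 = -72724911643396/1617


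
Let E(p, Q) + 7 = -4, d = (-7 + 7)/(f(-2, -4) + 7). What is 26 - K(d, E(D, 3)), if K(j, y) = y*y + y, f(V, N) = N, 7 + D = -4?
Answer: -84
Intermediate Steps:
D = -11 (D = -7 - 4 = -11)
d = 0 (d = (-7 + 7)/(-4 + 7) = 0/3 = 0*(1/3) = 0)
E(p, Q) = -11 (E(p, Q) = -7 - 4 = -11)
K(j, y) = y + y**2 (K(j, y) = y**2 + y = y + y**2)
26 - K(d, E(D, 3)) = 26 - (-11)*(1 - 11) = 26 - (-11)*(-10) = 26 - 1*110 = 26 - 110 = -84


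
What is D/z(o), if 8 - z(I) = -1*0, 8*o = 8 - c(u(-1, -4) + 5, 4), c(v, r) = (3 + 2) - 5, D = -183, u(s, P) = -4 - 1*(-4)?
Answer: -183/8 ≈ -22.875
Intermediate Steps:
u(s, P) = 0 (u(s, P) = -4 + 4 = 0)
c(v, r) = 0 (c(v, r) = 5 - 5 = 0)
o = 1 (o = (8 - 1*0)/8 = (8 + 0)/8 = (1/8)*8 = 1)
z(I) = 8 (z(I) = 8 - (-1)*0 = 8 - 1*0 = 8 + 0 = 8)
D/z(o) = -183/8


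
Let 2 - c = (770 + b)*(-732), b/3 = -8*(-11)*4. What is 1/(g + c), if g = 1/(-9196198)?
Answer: 9196198/12291950917531 ≈ 7.4815e-7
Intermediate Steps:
b = 1056 (b = 3*(-8*(-11)*4) = 3*(88*4) = 3*352 = 1056)
g = -1/9196198 ≈ -1.0874e-7
c = 1336634 (c = 2 - (770 + 1056)*(-732) = 2 - 1826*(-732) = 2 - 1*(-1336632) = 2 + 1336632 = 1336634)
1/(g + c) = 1/(-1/9196198 + 1336634) = 1/(12291950917531/9196198) = 9196198/12291950917531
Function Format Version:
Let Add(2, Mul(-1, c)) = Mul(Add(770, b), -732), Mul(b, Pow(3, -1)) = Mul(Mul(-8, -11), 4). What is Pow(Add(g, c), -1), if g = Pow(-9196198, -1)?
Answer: Rational(9196198, 12291950917531) ≈ 7.4815e-7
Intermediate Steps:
b = 1056 (b = Mul(3, Mul(Mul(-8, -11), 4)) = Mul(3, Mul(88, 4)) = Mul(3, 352) = 1056)
g = Rational(-1, 9196198) ≈ -1.0874e-7
c = 1336634 (c = Add(2, Mul(-1, Mul(Add(770, 1056), -732))) = Add(2, Mul(-1, Mul(1826, -732))) = Add(2, Mul(-1, -1336632)) = Add(2, 1336632) = 1336634)
Pow(Add(g, c), -1) = Pow(Add(Rational(-1, 9196198), 1336634), -1) = Pow(Rational(12291950917531, 9196198), -1) = Rational(9196198, 12291950917531)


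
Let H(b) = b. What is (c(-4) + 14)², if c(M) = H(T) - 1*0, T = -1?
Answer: 169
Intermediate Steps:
c(M) = -1 (c(M) = -1 - 1*0 = -1 + 0 = -1)
(c(-4) + 14)² = (-1 + 14)² = 13² = 169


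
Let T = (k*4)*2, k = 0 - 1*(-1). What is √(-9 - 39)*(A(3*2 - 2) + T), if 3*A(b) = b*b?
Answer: 160*I*√3/3 ≈ 92.376*I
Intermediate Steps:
k = 1 (k = 0 + 1 = 1)
A(b) = b²/3 (A(b) = (b*b)/3 = b²/3)
T = 8 (T = (1*4)*2 = 4*2 = 8)
√(-9 - 39)*(A(3*2 - 2) + T) = √(-9 - 39)*((3*2 - 2)²/3 + 8) = √(-48)*((6 - 2)²/3 + 8) = (4*I*√3)*((⅓)*4² + 8) = (4*I*√3)*((⅓)*16 + 8) = (4*I*√3)*(16/3 + 8) = (4*I*√3)*(40/3) = 160*I*√3/3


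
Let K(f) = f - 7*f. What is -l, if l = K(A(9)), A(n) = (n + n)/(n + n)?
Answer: 6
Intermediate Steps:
A(n) = 1 (A(n) = (2*n)/((2*n)) = (2*n)*(1/(2*n)) = 1)
K(f) = -6*f
l = -6 (l = -6*1 = -6)
-l = -1*(-6) = 6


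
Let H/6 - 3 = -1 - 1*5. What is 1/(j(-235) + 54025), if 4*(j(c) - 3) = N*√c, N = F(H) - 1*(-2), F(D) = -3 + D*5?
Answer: 66496/3592795583 + 28*I*√235/3592795583 ≈ 1.8508e-5 + 1.1947e-7*I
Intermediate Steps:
H = -18 (H = 18 + 6*(-1 - 1*5) = 18 + 6*(-1 - 5) = 18 + 6*(-6) = 18 - 36 = -18)
F(D) = -3 + 5*D
N = -91 (N = (-3 + 5*(-18)) - 1*(-2) = (-3 - 90) + 2 = -93 + 2 = -91)
j(c) = 3 - 91*√c/4 (j(c) = 3 + (-91*√c)/4 = 3 - 91*√c/4)
1/(j(-235) + 54025) = 1/((3 - 91*I*√235/4) + 54025) = 1/(54028 - 91*I*√235/4)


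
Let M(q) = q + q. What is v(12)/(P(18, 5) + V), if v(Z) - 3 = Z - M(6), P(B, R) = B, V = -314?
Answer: -3/296 ≈ -0.010135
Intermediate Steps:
M(q) = 2*q
v(Z) = -9 + Z (v(Z) = 3 + (Z - 2*6) = 3 + (Z - 1*12) = 3 + (Z - 12) = 3 + (-12 + Z) = -9 + Z)
v(12)/(P(18, 5) + V) = (-9 + 12)/(18 - 314) = 3/(-296) = -1/296*3 = -3/296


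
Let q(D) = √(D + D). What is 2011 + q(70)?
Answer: 2011 + 2*√35 ≈ 2022.8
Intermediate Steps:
q(D) = √2*√D (q(D) = √(2*D) = √2*√D)
2011 + q(70) = 2011 + √2*√70 = 2011 + 2*√35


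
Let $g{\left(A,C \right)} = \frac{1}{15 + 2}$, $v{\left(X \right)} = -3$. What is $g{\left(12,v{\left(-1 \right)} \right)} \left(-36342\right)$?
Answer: $- \frac{36342}{17} \approx -2137.8$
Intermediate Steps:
$g{\left(A,C \right)} = \frac{1}{17}$
$g{\left(12,v{\left(-1 \right)} \right)} \left(-36342\right) = \frac{1}{17} \left(-36342\right) = - \frac{36342}{17}$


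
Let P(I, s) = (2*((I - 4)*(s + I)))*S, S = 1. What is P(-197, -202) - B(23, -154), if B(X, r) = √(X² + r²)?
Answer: 160398 - √24245 ≈ 1.6024e+5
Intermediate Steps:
P(I, s) = 2*(-4 + I)*(I + s) (P(I, s) = (2*((I - 4)*(s + I)))*1 = (2*((-4 + I)*(I + s)))*1 = (2*(-4 + I)*(I + s))*1 = 2*(-4 + I)*(I + s))
P(-197, -202) - B(23, -154) = (-8*(-197) - 8*(-202) + 2*(-197)² + 2*(-197)*(-202)) - √(23² + (-154)²) = (1576 + 1616 + 2*38809 + 79588) - √(529 + 23716) = (1576 + 1616 + 77618 + 79588) - √24245 = 160398 - √24245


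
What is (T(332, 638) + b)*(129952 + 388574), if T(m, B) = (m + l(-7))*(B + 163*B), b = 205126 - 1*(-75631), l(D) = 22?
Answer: 19351641805110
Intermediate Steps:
b = 280757 (b = 205126 + 75631 = 280757)
T(m, B) = 164*B*(22 + m) (T(m, B) = (m + 22)*(B + 163*B) = (22 + m)*(164*B) = 164*B*(22 + m))
(T(332, 638) + b)*(129952 + 388574) = (164*638*(22 + 332) + 280757)*(129952 + 388574) = (164*638*354 + 280757)*518526 = (37039728 + 280757)*518526 = 37320485*518526 = 19351641805110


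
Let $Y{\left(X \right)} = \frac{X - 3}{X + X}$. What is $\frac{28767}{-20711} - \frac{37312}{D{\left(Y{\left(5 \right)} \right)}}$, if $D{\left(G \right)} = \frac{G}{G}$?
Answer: $- \frac{772797599}{20711} \approx -37313.0$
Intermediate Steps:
$Y{\left(X \right)} = \frac{-3 + X}{2 X}$
$D{\left(G \right)} = 1$
$\frac{28767}{-20711} - \frac{37312}{D{\left(Y{\left(5 \right)} \right)}} = \frac{28767}{-20711} - \frac{37312}{1} = 28767 \left(- \frac{1}{20711}\right) - 37312 = - \frac{28767}{20711} - 37312 = - \frac{772797599}{20711}$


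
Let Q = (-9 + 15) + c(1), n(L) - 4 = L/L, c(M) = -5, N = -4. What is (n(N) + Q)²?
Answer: 36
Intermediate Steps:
n(L) = 5 (n(L) = 4 + L/L = 4 + 1 = 5)
Q = 1 (Q = (-9 + 15) - 5 = 6 - 5 = 1)
(n(N) + Q)² = (5 + 1)² = 6² = 36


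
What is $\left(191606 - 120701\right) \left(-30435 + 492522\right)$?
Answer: $32764278735$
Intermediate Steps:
$\left(191606 - 120701\right) \left(-30435 + 492522\right) = 70905 \cdot 462087 = 32764278735$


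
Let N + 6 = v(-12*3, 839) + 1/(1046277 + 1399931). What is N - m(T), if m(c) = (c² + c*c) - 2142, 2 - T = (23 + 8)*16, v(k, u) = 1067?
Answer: -1186090426751/2446208 ≈ -4.8487e+5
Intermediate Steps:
T = -494 (T = 2 - (23 + 8)*16 = 2 - 31*16 = 2 - 1*496 = 2 - 496 = -494)
m(c) = -2142 + 2*c² (m(c) = (c² + c²) - 2142 = 2*c² - 2142 = -2142 + 2*c²)
N = 2595426689/2446208 (N = -6 + (1067 + 1/(1046277 + 1399931)) = -6 + (1067 + 1/2446208) = -6 + 2610103937/2446208 = 2595426689/2446208 ≈ 1061.0)
N - m(T) = 2595426689/2446208 - (-2142 + 2*(-494)²) = 2595426689/2446208 - (-2142 + 2*244036) = 2595426689/2446208 - (-2142 + 488072) = 2595426689/2446208 - 1*485930 = 2595426689/2446208 - 485930 = -1186090426751/2446208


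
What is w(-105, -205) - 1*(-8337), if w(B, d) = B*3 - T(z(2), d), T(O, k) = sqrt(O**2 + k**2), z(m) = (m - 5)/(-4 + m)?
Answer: 8022 - sqrt(168109)/2 ≈ 7817.0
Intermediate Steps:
z(m) = (-5 + m)/(-4 + m)
w(B, d) = -sqrt(9/4 + d**2) + 3*B (w(B, d) = B*3 - sqrt(((-5 + 2)/(-4 + 2))**2 + d**2) = 3*B - sqrt((-3/(-2))**2 + d**2) = 3*B - sqrt((-1/2*(-3))**2 + d**2) = 3*B - sqrt((3/2)**2 + d**2) = 3*B - sqrt(9/4 + d**2) = -sqrt(9/4 + d**2) + 3*B)
w(-105, -205) - 1*(-8337) = (3*(-105) - sqrt(9 + 4*(-205)**2)/2) - 1*(-8337) = (-315 - sqrt(9 + 4*42025)/2) + 8337 = (-315 - sqrt(9 + 168100)/2) + 8337 = (-315 - sqrt(168109)/2) + 8337 = 8022 - sqrt(168109)/2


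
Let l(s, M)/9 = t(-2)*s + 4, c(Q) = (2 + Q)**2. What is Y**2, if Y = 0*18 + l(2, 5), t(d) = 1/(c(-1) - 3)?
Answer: 729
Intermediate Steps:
t(d) = -1/2 (t(d) = 1/((2 - 1)**2 - 3) = 1/(1**2 - 3) = 1/(1 - 3) = 1/(-2) = -1/2)
l(s, M) = 36 - 9*s/2 (l(s, M) = 9*(-s/2 + 4) = 9*(4 - s/2) = 36 - 9*s/2)
Y = 27 (Y = 0*18 + (36 - 9/2*2) = 0 + (36 - 9) = 0 + 27 = 27)
Y**2 = 27**2 = 729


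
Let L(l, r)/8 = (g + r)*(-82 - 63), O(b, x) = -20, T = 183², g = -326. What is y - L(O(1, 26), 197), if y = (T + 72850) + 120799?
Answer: 77498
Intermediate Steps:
T = 33489
y = 227138 (y = (33489 + 72850) + 120799 = 106339 + 120799 = 227138)
L(l, r) = 378160 - 1160*r (L(l, r) = 8*((-326 + r)*(-82 - 63)) = 8*((-326 + r)*(-145)) = 8*(47270 - 145*r) = 378160 - 1160*r)
y - L(O(1, 26), 197) = 227138 - (378160 - 1160*197) = 227138 - (378160 - 228520) = 227138 - 1*149640 = 227138 - 149640 = 77498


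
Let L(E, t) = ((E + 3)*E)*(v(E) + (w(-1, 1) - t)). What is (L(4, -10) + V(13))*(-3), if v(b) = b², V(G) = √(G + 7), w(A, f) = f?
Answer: -2268 - 6*√5 ≈ -2281.4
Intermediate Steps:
V(G) = √(7 + G)
L(E, t) = E*(3 + E)*(1 + E² - t) (L(E, t) = ((E + 3)*E)*(E² + (1 - t)) = ((3 + E)*E)*(1 + E² - t) = (E*(3 + E))*(1 + E² - t) = E*(3 + E)*(1 + E² - t))
(L(4, -10) + V(13))*(-3) = (4*(3 + 4 + 4³ - 3*(-10) + 3*4² - 1*4*(-10)) + √(7 + 13))*(-3) = (4*(3 + 4 + 64 + 30 + 3*16 + 40) + √20)*(-3) = (4*(3 + 4 + 64 + 30 + 48 + 40) + 2*√5)*(-3) = (4*189 + 2*√5)*(-3) = (756 + 2*√5)*(-3) = -2268 - 6*√5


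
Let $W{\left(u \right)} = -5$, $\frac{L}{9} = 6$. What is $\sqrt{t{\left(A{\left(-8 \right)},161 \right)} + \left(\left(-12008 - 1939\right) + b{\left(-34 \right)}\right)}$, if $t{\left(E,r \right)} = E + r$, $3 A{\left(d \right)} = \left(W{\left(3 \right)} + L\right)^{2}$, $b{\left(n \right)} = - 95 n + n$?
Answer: $\frac{i \sqrt{88107}}{3} \approx 98.943 i$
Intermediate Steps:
$L = 54$ ($L = 9 \cdot 6 = 54$)
$b{\left(n \right)} = - 94 n$
$A{\left(d \right)} = \frac{2401}{3}$ ($A{\left(d \right)} = \frac{\left(-5 + 54\right)^{2}}{3} = \frac{49^{2}}{3} = \frac{1}{3} \cdot 2401 = \frac{2401}{3}$)
$\sqrt{t{\left(A{\left(-8 \right)},161 \right)} + \left(\left(-12008 - 1939\right) + b{\left(-34 \right)}\right)} = \sqrt{\left(\frac{2401}{3} + 161\right) - 10751} = \sqrt{\frac{2884}{3} + \left(-13947 + 3196\right)} = \sqrt{\frac{2884}{3} - 10751} = \sqrt{- \frac{29369}{3}} = \frac{i \sqrt{88107}}{3}$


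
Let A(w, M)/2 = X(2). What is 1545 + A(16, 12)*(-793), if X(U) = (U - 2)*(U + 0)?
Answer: 1545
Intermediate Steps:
X(U) = U*(-2 + U) (X(U) = (-2 + U)*U = U*(-2 + U))
A(w, M) = 0 (A(w, M) = 2*(2*(-2 + 2)) = 2*(2*0) = 2*0 = 0)
1545 + A(16, 12)*(-793) = 1545 + 0*(-793) = 1545 + 0 = 1545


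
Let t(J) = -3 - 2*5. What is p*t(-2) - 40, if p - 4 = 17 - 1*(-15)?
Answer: -508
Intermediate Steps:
t(J) = -13 (t(J) = -3 - 10 = -13)
p = 36 (p = 4 + (17 - 1*(-15)) = 4 + (17 + 15) = 4 + 32 = 36)
p*t(-2) - 40 = 36*(-13) - 40 = -468 - 40 = -508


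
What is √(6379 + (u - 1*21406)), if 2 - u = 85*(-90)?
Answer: 5*I*√295 ≈ 85.878*I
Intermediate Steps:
u = 7652 (u = 2 - 85*(-90) = 2 - 1*(-7650) = 2 + 7650 = 7652)
√(6379 + (u - 1*21406)) = √(6379 + (7652 - 1*21406)) = √(6379 + (7652 - 21406)) = √(6379 - 13754) = √(-7375) = 5*I*√295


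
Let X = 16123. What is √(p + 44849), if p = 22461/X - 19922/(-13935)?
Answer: √2264048631290723597430/224674005 ≈ 211.78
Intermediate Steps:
p = 634196441/224674005 (p = 22461/16123 - 19922/(-13935) = 22461*(1/16123) - 19922*(-1/13935) = 22461/16123 + 19922/13935 = 634196441/224674005 ≈ 2.8227)
√(p + 44849) = √(634196441/224674005 + 44849) = √(10077038646686/224674005) = √2264048631290723597430/224674005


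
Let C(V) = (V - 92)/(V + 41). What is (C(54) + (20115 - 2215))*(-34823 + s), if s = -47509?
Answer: -7368549336/5 ≈ -1.4737e+9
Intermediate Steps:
C(V) = (-92 + V)/(41 + V)
(C(54) + (20115 - 2215))*(-34823 + s) = ((-92 + 54)/(41 + 54) + (20115 - 2215))*(-34823 - 47509) = (-38/95 + 17900)*(-82332) = ((1/95)*(-38) + 17900)*(-82332) = (-2/5 + 17900)*(-82332) = (89498/5)*(-82332) = -7368549336/5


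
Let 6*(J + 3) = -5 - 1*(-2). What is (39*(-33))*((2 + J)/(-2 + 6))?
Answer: 3861/8 ≈ 482.63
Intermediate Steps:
J = -7/2 (J = -3 + (-5 - 1*(-2))/6 = -3 + (-5 + 2)/6 = -3 + (⅙)*(-3) = -3 - ½ = -7/2 ≈ -3.5000)
(39*(-33))*((2 + J)/(-2 + 6)) = (39*(-33))*((2 - 7/2)/(-2 + 6)) = -(-3861)/(2*4) = -1287*(-3/8) = 3861/8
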